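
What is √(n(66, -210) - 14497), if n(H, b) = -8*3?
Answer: I*√14521 ≈ 120.5*I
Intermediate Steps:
n(H, b) = -24
√(n(66, -210) - 14497) = √(-24 - 14497) = √(-14521) = I*√14521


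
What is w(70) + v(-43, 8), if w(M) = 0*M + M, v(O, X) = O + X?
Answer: 35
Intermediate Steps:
w(M) = M (w(M) = 0 + M = M)
w(70) + v(-43, 8) = 70 + (-43 + 8) = 70 - 35 = 35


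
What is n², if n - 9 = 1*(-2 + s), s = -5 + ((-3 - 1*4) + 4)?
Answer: 1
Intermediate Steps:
s = -8 (s = -5 + ((-3 - 4) + 4) = -5 + (-7 + 4) = -5 - 3 = -8)
n = -1 (n = 9 + 1*(-2 - 8) = 9 + 1*(-10) = 9 - 10 = -1)
n² = (-1)² = 1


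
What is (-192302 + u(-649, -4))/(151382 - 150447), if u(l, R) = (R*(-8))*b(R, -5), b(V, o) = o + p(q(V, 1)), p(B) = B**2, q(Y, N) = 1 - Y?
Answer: -191662/935 ≈ -204.99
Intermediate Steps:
b(V, o) = o + (1 - V)**2
u(l, R) = -8*R*(-5 + (-1 + R)**2) (u(l, R) = (R*(-8))*(-5 + (-1 + R)**2) = (-8*R)*(-5 + (-1 + R)**2) = -8*R*(-5 + (-1 + R)**2))
(-192302 + u(-649, -4))/(151382 - 150447) = (-192302 - 8*(-4)*(-5 + (-1 - 4)**2))/(151382 - 150447) = (-192302 - 8*(-4)*(-5 + (-5)**2))/935 = (-192302 - 8*(-4)*(-5 + 25))*(1/935) = (-192302 - 8*(-4)*20)*(1/935) = (-192302 + 640)*(1/935) = -191662*1/935 = -191662/935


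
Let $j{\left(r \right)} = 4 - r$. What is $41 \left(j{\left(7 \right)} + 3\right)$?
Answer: $0$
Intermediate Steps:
$41 \left(j{\left(7 \right)} + 3\right) = 41 \left(\left(4 - 7\right) + 3\right) = 41 \left(-3 + 3\right) = 41 \cdot 0 = 0$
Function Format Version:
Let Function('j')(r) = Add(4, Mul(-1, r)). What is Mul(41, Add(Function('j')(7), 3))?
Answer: 0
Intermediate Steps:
Mul(41, Add(Function('j')(7), 3)) = Mul(41, Add(Add(4, Mul(-1, 7)), 3)) = Mul(41, Add(Add(4, -7), 3)) = Mul(41, Add(-3, 3)) = Mul(41, 0) = 0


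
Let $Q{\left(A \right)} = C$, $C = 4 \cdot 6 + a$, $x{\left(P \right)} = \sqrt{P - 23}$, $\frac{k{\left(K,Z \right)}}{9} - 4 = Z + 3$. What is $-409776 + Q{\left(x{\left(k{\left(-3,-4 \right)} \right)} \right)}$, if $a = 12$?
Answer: $-409740$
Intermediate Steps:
$k{\left(K,Z \right)} = 63 + 9 Z$ ($k{\left(K,Z \right)} = 36 + 9 \left(Z + 3\right) = 36 + 9 \left(3 + Z\right) = 36 + \left(27 + 9 Z\right) = 63 + 9 Z$)
$x{\left(P \right)} = \sqrt{-23 + P}$
$C = 36$ ($C = 4 \cdot 6 + 12 = 24 + 12 = 36$)
$Q{\left(A \right)} = 36$
$-409776 + Q{\left(x{\left(k{\left(-3,-4 \right)} \right)} \right)} = -409776 + 36 = -409740$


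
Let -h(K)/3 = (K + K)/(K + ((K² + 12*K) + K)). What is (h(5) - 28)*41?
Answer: -22058/19 ≈ -1160.9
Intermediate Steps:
h(K) = -6*K/(K² + 14*K) (h(K) = -3*(K + K)/(K + ((K² + 12*K) + K)) = -3*2*K/(K + (K² + 13*K)) = -3*2*K/(K² + 14*K) = -6*K/(K² + 14*K))
(h(5) - 28)*41 = (-6/(14 + 5) - 28)*41 = (-6/19 - 28)*41 = -538/19*41 = -22058/19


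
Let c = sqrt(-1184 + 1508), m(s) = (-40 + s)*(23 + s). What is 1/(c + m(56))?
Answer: 1/1282 ≈ 0.00078003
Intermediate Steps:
c = 18 (c = sqrt(324) = 18)
1/(c + m(56)) = 1/(18 + (-920 + 56**2 - 17*56)) = 1/(18 + (-920 + 3136 - 952)) = 1/(18 + 1264) = 1/1282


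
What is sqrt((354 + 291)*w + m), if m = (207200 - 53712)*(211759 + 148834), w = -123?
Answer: sqrt(55346619049) ≈ 2.3526e+5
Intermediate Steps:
m = 55346698384 (m = 153488*360593 = 55346698384)
sqrt((354 + 291)*w + m) = sqrt((354 + 291)*(-123) + 55346698384) = sqrt(645*(-123) + 55346698384) = sqrt(-79335 + 55346698384) = sqrt(55346619049)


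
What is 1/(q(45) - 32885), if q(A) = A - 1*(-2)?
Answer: -1/32838 ≈ -3.0453e-5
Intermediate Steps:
q(A) = 2 + A (q(A) = A + 2 = 2 + A)
1/(q(45) - 32885) = 1/((2 + 45) - 32885) = 1/(47 - 32885) = 1/(-32838) = -1/32838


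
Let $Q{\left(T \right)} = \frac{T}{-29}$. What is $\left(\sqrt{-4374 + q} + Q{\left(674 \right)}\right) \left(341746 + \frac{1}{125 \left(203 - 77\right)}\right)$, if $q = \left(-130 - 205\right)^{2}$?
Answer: $- \frac{1813902331837}{228375} + \frac{5382499501 \sqrt{107851}}{15750} \approx 1.0429 \cdot 10^{8}$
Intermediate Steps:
$Q{\left(T \right)} = - \frac{T}{29}$ ($Q{\left(T \right)} = T \left(- \frac{1}{29}\right) = - \frac{T}{29}$)
$q = 112225$ ($q = \left(-335\right)^{2} = 112225$)
$\left(\sqrt{-4374 + q} + Q{\left(674 \right)}\right) \left(341746 + \frac{1}{125 \left(203 - 77\right)}\right) = \left(\sqrt{-4374 + 112225} - \frac{674}{29}\right) \left(341746 + \frac{1}{125 \left(203 - 77\right)}\right) = \left(\sqrt{107851} - \frac{674}{29}\right) \left(341746 + \frac{1}{125 \cdot 126}\right) = \left(- \frac{674}{29} + \sqrt{107851}\right) \left(341746 + \frac{1}{15750}\right) = \left(- \frac{674}{29} + \sqrt{107851}\right) \frac{5382499501}{15750} = - \frac{1813902331837}{228375} + \frac{5382499501 \sqrt{107851}}{15750}$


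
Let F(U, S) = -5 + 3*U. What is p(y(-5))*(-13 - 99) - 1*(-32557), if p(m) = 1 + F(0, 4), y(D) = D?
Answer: 33005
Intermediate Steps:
p(m) = -4 (p(m) = 1 + (-5 + 3*0) = 1 + (-5 + 0) = 1 - 5 = -4)
p(y(-5))*(-13 - 99) - 1*(-32557) = -4*(-13 - 99) - 1*(-32557) = -4*(-112) + 32557 = 448 + 32557 = 33005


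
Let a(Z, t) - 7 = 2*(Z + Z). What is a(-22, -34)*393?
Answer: -31833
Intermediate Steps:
a(Z, t) = 7 + 4*Z (a(Z, t) = 7 + 2*(Z + Z) = 7 + 2*(2*Z) = 7 + 4*Z)
a(-22, -34)*393 = (7 + 4*(-22))*393 = (7 - 88)*393 = -81*393 = -31833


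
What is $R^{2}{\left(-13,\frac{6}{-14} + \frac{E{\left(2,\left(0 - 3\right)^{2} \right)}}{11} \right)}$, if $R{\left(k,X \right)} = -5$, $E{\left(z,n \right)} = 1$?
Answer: $25$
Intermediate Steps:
$R^{2}{\left(-13,\frac{6}{-14} + \frac{E{\left(2,\left(0 - 3\right)^{2} \right)}}{11} \right)} = \left(-5\right)^{2} = 25$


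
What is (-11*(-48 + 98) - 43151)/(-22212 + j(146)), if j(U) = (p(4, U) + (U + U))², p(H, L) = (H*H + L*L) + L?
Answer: -43701/473910688 ≈ -9.2214e-5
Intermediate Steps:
p(H, L) = L + H² + L² (p(H, L) = (H² + L²) + L = L + H² + L²)
j(U) = (16 + U² + 3*U)² (j(U) = ((U + 4² + U²) + (U + U))² = ((U + 16 + U²) + 2*U)² = ((16 + U + U²) + 2*U)² = (16 + U² + 3*U)²)
(-11*(-48 + 98) - 43151)/(-22212 + j(146)) = (-11*(-48 + 98) - 43151)/(-22212 + (16 + 146² + 3*146)²) = (-11*50 - 43151)/(-22212 + (16 + 21316 + 438)²) = (-550 - 43151)/(-22212 + 21770²) = -43701/(-22212 + 473932900) = -43701/473910688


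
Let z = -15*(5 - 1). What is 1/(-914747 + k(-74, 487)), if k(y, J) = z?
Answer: -1/914807 ≈ -1.0931e-6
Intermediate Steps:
z = -60 (z = -15*4 = -60)
k(y, J) = -60
1/(-914747 + k(-74, 487)) = 1/(-914747 - 60) = 1/(-914807) = -1/914807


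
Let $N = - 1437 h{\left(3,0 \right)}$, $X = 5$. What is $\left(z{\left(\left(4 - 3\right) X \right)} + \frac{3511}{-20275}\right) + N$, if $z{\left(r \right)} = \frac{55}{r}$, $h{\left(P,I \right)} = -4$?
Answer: $\frac{116760214}{20275} \approx 5758.8$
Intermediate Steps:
$N = 5748$ ($N = \left(-1437\right) \left(-4\right) = 5748$)
$\left(z{\left(\left(4 - 3\right) X \right)} + \frac{3511}{-20275}\right) + N = \left(\frac{55}{\left(4 - 3\right) 5} + \frac{3511}{-20275}\right) + 5748 = \left(\frac{55}{1 \cdot 5} + 3511 \left(- \frac{1}{20275}\right)\right) + 5748 = \left(\frac{55}{5} - \frac{3511}{20275}\right) + 5748 = \left(55 \cdot \frac{1}{5} - \frac{3511}{20275}\right) + 5748 = \left(11 - \frac{3511}{20275}\right) + 5748 = \frac{219514}{20275} + 5748 = \frac{116760214}{20275}$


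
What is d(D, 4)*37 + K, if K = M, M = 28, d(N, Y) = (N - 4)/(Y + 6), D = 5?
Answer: 317/10 ≈ 31.700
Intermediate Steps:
d(N, Y) = (-4 + N)/(6 + Y)
K = 28
d(D, 4)*37 + K = ((-4 + 5)/(6 + 4))*37 + 28 = (1/10)*37 + 28 = 37/10 + 28 = 317/10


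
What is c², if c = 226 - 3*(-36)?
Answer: 111556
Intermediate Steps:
c = 334 (c = 226 + 108 = 334)
c² = 334² = 111556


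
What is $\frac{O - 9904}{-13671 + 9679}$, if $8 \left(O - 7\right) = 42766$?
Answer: $\frac{18205}{15968} \approx 1.1401$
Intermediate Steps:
$O = \frac{21411}{4}$ ($O = 7 + \frac{1}{8} \cdot 42766 = 7 + \frac{21383}{4} = \frac{21411}{4} \approx 5352.8$)
$\frac{O - 9904}{-13671 + 9679} = \frac{\frac{21411}{4} - 9904}{-13671 + 9679} = - \frac{18205}{4 \left(-3992\right)} = \left(- \frac{18205}{4}\right) \left(- \frac{1}{3992}\right) = \frac{18205}{15968}$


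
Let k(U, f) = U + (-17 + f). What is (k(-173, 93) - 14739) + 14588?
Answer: -248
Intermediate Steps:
k(U, f) = -17 + U + f
(k(-173, 93) - 14739) + 14588 = ((-17 - 173 + 93) - 14739) + 14588 = (-97 - 14739) + 14588 = -14836 + 14588 = -248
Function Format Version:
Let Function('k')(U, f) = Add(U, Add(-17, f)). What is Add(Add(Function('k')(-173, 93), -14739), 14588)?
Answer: -248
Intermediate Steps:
Function('k')(U, f) = Add(-17, U, f)
Add(Add(Function('k')(-173, 93), -14739), 14588) = Add(Add(Add(-17, -173, 93), -14739), 14588) = Add(Add(-97, -14739), 14588) = Add(-14836, 14588) = -248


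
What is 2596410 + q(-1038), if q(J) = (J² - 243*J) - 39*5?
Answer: 3925893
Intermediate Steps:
q(J) = -195 + J² - 243*J (q(J) = (J² - 243*J) - 195 = -195 + J² - 243*J)
2596410 + q(-1038) = 2596410 + (-195 + (-1038)² - 243*(-1038)) = 2596410 + (-195 + 1077444 + 252234) = 2596410 + 1329483 = 3925893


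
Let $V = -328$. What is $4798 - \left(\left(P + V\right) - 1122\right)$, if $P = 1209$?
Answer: $5039$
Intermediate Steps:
$4798 - \left(\left(P + V\right) - 1122\right) = 4798 - \left(\left(1209 - 328\right) - 1122\right) = 4798 - \left(881 - 1122\right) = 4798 - -241 = 4798 + 241 = 5039$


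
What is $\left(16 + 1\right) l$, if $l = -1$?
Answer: $-17$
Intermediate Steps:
$\left(16 + 1\right) l = \left(16 + 1\right) \left(-1\right) = 17 \left(-1\right) = -17$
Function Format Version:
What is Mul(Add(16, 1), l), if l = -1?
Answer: -17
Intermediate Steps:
Mul(Add(16, 1), l) = Mul(Add(16, 1), -1) = Mul(17, -1) = -17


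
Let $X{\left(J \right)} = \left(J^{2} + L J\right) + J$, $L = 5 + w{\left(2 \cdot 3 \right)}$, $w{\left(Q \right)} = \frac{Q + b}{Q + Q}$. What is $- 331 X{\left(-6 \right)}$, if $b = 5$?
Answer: $\frac{3641}{2} \approx 1820.5$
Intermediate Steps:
$w{\left(Q \right)} = \frac{5 + Q}{2 Q}$ ($w{\left(Q \right)} = \frac{Q + 5}{Q + Q} = \frac{5 + Q}{2 Q}$)
$L = \frac{71}{12}$ ($L = 5 + \frac{5 + 2 \cdot 3}{2 \cdot 2 \cdot 3} = 5 + \frac{5 + 6}{2 \cdot 6} = 5 + \frac{1}{2} \cdot \frac{1}{6} \cdot 11 = 5 + \frac{11}{12} = \frac{71}{12} \approx 5.9167$)
$X{\left(J \right)} = J^{2} + \frac{83 J}{12}$ ($X{\left(J \right)} = \left(J^{2} + \frac{71 J}{12}\right) + J = J^{2} + \frac{83 J}{12}$)
$- 331 X{\left(-6 \right)} = - 331 \cdot \frac{1}{12} \left(-6\right) \left(83 + 12 \left(-6\right)\right) = - 331 \cdot \frac{1}{12} \left(-6\right) \left(83 - 72\right) = - 331 \cdot \frac{1}{12} \left(-6\right) 11 = \left(-331\right) \left(- \frac{11}{2}\right) = \frac{3641}{2}$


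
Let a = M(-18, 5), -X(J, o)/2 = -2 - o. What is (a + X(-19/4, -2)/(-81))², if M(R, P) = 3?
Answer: 9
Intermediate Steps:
X(J, o) = 4 + 2*o (X(J, o) = -2*(-2 - o) = 4 + 2*o)
a = 3
(a + X(-19/4, -2)/(-81))² = (3 + (4 + 2*(-2))/(-81))² = (3 + (4 - 4)*(-1/81))² = (3 + 0*(-1/81))² = (3 + 0)² = 3² = 9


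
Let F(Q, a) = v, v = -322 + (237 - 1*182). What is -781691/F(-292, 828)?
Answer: 781691/267 ≈ 2927.7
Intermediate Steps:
v = -267 (v = -322 + (237 - 182) = -322 + 55 = -267)
F(Q, a) = -267
-781691/F(-292, 828) = -781691/(-267) = -781691*(-1/267) = 781691/267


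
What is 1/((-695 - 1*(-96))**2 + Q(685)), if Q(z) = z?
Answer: 1/359486 ≈ 2.7817e-6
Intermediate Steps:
1/((-695 - 1*(-96))**2 + Q(685)) = 1/((-695 - 1*(-96))**2 + 685) = 1/((-695 + 96)**2 + 685) = 1/((-599)**2 + 685) = 1/(358801 + 685) = 1/359486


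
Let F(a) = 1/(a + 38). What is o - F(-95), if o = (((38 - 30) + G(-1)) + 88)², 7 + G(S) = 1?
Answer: 461701/57 ≈ 8100.0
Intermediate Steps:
G(S) = -6 (G(S) = -7 + 1 = -6)
F(a) = 1/(38 + a)
o = 8100 (o = (((38 - 30) - 6) + 88)² = ((8 - 6) + 88)² = (2 + 88)² = 90² = 8100)
o - F(-95) = 8100 - 1/(38 - 95) = 8100 - 1/(-57) = 8100 - 1*(-1/57) = 8100 + 1/57 = 461701/57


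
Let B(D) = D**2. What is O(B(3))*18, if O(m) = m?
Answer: 162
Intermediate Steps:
O(B(3))*18 = 3**2*18 = 9*18 = 162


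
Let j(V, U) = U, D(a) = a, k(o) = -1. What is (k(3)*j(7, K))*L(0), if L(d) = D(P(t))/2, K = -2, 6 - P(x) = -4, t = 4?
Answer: 10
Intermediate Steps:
P(x) = 10 (P(x) = 6 - 1*(-4) = 6 + 4 = 10)
L(d) = 5 (L(d) = 10/2 = 10*(½) = 5)
(k(3)*j(7, K))*L(0) = -1*(-2)*5 = 2*5 = 10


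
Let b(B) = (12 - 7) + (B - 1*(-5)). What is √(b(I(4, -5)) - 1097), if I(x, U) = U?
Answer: 2*I*√273 ≈ 33.045*I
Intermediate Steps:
b(B) = 10 + B (b(B) = 5 + (B + 5) = 5 + (5 + B) = 10 + B)
√(b(I(4, -5)) - 1097) = √((10 - 5) - 1097) = √(5 - 1097) = √(-1092) = 2*I*√273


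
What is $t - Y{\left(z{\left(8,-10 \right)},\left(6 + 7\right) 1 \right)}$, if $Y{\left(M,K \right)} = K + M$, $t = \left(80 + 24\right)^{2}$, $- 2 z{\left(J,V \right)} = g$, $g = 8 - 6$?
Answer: $10804$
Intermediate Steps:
$g = 2$ ($g = 8 - 6 = 2$)
$z{\left(J,V \right)} = -1$ ($z{\left(J,V \right)} = \left(- \frac{1}{2}\right) 2 = -1$)
$t = 10816$ ($t = 104^{2} = 10816$)
$t - Y{\left(z{\left(8,-10 \right)},\left(6 + 7\right) 1 \right)} = 10816 - \left(\left(6 + 7\right) 1 - 1\right) = 10816 - \left(13 \cdot 1 - 1\right) = 10816 - \left(13 - 1\right) = 10816 - 12 = 10804$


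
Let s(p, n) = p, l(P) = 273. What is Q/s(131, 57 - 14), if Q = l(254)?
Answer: 273/131 ≈ 2.0840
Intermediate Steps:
Q = 273
Q/s(131, 57 - 14) = 273/131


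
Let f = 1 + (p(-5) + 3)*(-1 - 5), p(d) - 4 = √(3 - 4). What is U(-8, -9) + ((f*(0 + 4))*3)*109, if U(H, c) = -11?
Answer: -53639 - 7848*I ≈ -53639.0 - 7848.0*I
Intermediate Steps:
p(d) = 4 + I (p(d) = 4 + √(3 - 4) = 4 + √(-1) = 4 + I)
f = -41 - 6*I (f = 1 + ((4 + I) + 3)*(-1 - 5) = 1 + (7 + I)*(-6) = 1 + (-42 - 6*I) = -41 - 6*I ≈ -41.0 - 6.0*I)
U(-8, -9) + ((f*(0 + 4))*3)*109 = -11 + (((-41 - 6*I)*(0 + 4))*3)*109 = -11 + (((-41 - 6*I)*4)*3)*109 = -11 + ((-164 - 24*I)*3)*109 = -11 + (-492 - 72*I)*109 = -11 + (-53628 - 7848*I) = -53639 - 7848*I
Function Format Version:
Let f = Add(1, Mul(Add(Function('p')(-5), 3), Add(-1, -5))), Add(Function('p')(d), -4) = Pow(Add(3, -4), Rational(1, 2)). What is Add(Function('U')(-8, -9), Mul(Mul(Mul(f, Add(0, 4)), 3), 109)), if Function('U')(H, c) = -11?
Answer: Add(-53639, Mul(-7848, I)) ≈ Add(-53639., Mul(-7848.0, I))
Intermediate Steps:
Function('p')(d) = Add(4, I) (Function('p')(d) = Add(4, Pow(Add(3, -4), Rational(1, 2))) = Add(4, Pow(-1, Rational(1, 2))) = Add(4, I))
f = Add(-41, Mul(-6, I)) (f = Add(1, Mul(Add(Add(4, I), 3), Add(-1, -5))) = Add(1, Mul(Add(7, I), -6)) = Add(1, Add(-42, Mul(-6, I))) = Add(-41, Mul(-6, I)) ≈ Add(-41.000, Mul(-6.0000, I)))
Add(Function('U')(-8, -9), Mul(Mul(Mul(f, Add(0, 4)), 3), 109)) = Add(-11, Mul(Mul(Mul(Add(-41, Mul(-6, I)), Add(0, 4)), 3), 109)) = Add(-11, Mul(Mul(Mul(Add(-41, Mul(-6, I)), 4), 3), 109)) = Add(-11, Mul(Mul(Add(-164, Mul(-24, I)), 3), 109)) = Add(-11, Mul(Add(-492, Mul(-72, I)), 109)) = Add(-11, Add(-53628, Mul(-7848, I))) = Add(-53639, Mul(-7848, I))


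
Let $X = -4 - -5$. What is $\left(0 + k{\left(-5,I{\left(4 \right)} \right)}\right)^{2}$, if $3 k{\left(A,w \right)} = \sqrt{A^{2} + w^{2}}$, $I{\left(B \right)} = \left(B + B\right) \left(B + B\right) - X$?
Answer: $\frac{3994}{9} \approx 443.78$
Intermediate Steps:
$X = 1$ ($X = -4 + 5 = 1$)
$I{\left(B \right)} = -1 + 4 B^{2}$ ($I{\left(B \right)} = \left(B + B\right) \left(B + B\right) - 1 = 2 B 2 B - 1 = 4 B^{2} - 1 = -1 + 4 B^{2}$)
$k{\left(A,w \right)} = \frac{\sqrt{A^{2} + w^{2}}}{3}$
$\left(0 + k{\left(-5,I{\left(4 \right)} \right)}\right)^{2} = \left(0 + \frac{\sqrt{\left(-5\right)^{2} + \left(-1 + 4 \cdot 4^{2}\right)^{2}}}{3}\right)^{2} = \left(0 + \frac{\sqrt{25 + \left(-1 + 4 \cdot 16\right)^{2}}}{3}\right)^{2} = \left(0 + \frac{\sqrt{25 + \left(-1 + 64\right)^{2}}}{3}\right)^{2} = \left(0 + \frac{\sqrt{25 + 63^{2}}}{3}\right)^{2} = \left(0 + \frac{\sqrt{25 + 3969}}{3}\right)^{2} = \left(0 + \frac{\sqrt{3994}}{3}\right)^{2} = \left(\frac{\sqrt{3994}}{3}\right)^{2} = \frac{3994}{9}$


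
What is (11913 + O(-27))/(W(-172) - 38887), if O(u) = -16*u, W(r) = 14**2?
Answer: -4115/12897 ≈ -0.31907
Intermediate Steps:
W(r) = 196
(11913 + O(-27))/(W(-172) - 38887) = (11913 - 16*(-27))/(196 - 38887) = (11913 + 432)/(-38691) = 12345*(-1/38691) = -4115/12897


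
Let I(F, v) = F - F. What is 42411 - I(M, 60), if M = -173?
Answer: 42411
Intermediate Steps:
I(F, v) = 0
42411 - I(M, 60) = 42411 - 1*0 = 42411 + 0 = 42411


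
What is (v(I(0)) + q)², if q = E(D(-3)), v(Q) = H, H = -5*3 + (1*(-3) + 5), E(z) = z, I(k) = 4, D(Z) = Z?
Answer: 256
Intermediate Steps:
H = -13 (H = -15 + (-3 + 5) = -15 + 2 = -13)
v(Q) = -13
q = -3
(v(I(0)) + q)² = (-13 - 3)² = (-16)² = 256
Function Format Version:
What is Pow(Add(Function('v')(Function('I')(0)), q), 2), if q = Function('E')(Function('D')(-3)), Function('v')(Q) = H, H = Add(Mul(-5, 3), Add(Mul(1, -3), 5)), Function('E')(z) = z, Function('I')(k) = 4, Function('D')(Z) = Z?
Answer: 256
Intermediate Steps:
H = -13 (H = Add(-15, Add(-3, 5)) = Add(-15, 2) = -13)
Function('v')(Q) = -13
q = -3
Pow(Add(Function('v')(Function('I')(0)), q), 2) = Pow(Add(-13, -3), 2) = Pow(-16, 2) = 256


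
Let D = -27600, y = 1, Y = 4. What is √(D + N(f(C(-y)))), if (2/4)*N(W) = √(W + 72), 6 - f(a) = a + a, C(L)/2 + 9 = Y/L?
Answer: √(-27600 + 2*√130) ≈ 166.06*I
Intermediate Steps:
C(L) = -18 + 8/L (C(L) = -18 + 2*(4/L) = -18 + 8/L)
f(a) = 6 - 2*a (f(a) = 6 - (a + a) = 6 - 2*a)
N(W) = 2*√(72 + W) (N(W) = 2*√(W + 72) = 2*√(72 + W))
√(D + N(f(C(-y)))) = √(-27600 + 2*√(72 + (6 - 2*(-18 + 8/((-1*1)))))) = √(-27600 + 2*√(72 + (6 - 2*(-18 + 8/(-1))))) = √(-27600 + 2*√(72 + (6 - 2*(-18 + 8*(-1))))) = √(-27600 + 2*√(72 + (6 - 2*(-18 - 8)))) = √(-27600 + 2*√(72 + (6 - 2*(-26)))) = √(-27600 + 2*√(72 + (6 + 52))) = √(-27600 + 2*√(72 + 58)) = √(-27600 + 2*√130)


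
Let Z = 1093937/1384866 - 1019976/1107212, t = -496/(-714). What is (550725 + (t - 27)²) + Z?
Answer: 47512944225992793293/86165203694906 ≈ 5.5142e+5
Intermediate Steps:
t = 248/357 (t = -496*(-1/714) = 248/357 ≈ 0.69468)
Z = -50327477393/383335063398 (Z = 1093937*(1/1384866) - 1019976*1/1107212 = 1093937/1384866 - 254994/276803 = -50327477393/383335063398 ≈ -0.13129)
(550725 + (t - 27)²) + Z = (550725 + (248/357 - 27)²) - 50327477393/383335063398 = (550725 + (-9391/357)²) - 50327477393/383335063398 = (550725 + 88190881/127449) - 50327477393/383335063398 = 70277541406/127449 - 50327477393/383335063398 = 47512944225992793293/86165203694906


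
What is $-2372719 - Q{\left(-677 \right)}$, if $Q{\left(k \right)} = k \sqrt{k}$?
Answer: $-2372719 + 677 i \sqrt{677} \approx -2.3727 \cdot 10^{6} + 17615.0 i$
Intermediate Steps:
$Q{\left(k \right)} = k^{\frac{3}{2}}$
$-2372719 - Q{\left(-677 \right)} = -2372719 - \left(-677\right)^{\frac{3}{2}} = -2372719 - - 677 i \sqrt{677} = -2372719 + 677 i \sqrt{677}$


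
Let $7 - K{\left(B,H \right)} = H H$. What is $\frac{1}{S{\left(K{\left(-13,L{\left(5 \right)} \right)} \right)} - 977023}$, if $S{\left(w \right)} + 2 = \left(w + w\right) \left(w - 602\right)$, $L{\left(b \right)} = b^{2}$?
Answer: $\frac{1}{530895} \approx 1.8836 \cdot 10^{-6}$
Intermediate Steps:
$K{\left(B,H \right)} = 7 - H^{2}$ ($K{\left(B,H \right)} = 7 - H H = 7 - H^{2}$)
$S{\left(w \right)} = -2 + 2 w \left(-602 + w\right)$ ($S{\left(w \right)} = -2 + \left(w + w\right) \left(w - 602\right) = -2 + 2 w \left(w - 602\right) = -2 + 2 w \left(-602 + w\right)$)
$\frac{1}{S{\left(K{\left(-13,L{\left(5 \right)} \right)} \right)} - 977023} = \frac{1}{\left(-2 - 1204 \left(7 - \left(5^{2}\right)^{2}\right) + 2 \left(7 - \left(5^{2}\right)^{2}\right)^{2}\right) - 977023} = \frac{1}{\left(-2 - 1204 \left(7 - 25^{2}\right) + 2 \left(7 - 25^{2}\right)^{2}\right) - 977023} = \frac{1}{\left(-2 - 1204 \left(7 - 625\right) + 2 \left(7 - 625\right)^{2}\right) - 977023} = \frac{1}{\left(-2 - -744072 + 2 \left(-618\right)^{2}\right) - 977023} = \frac{1}{\left(-2 + 744072 + 2 \cdot 381924\right) - 977023} = \frac{1}{\left(-2 + 744072 + 763848\right) - 977023} = \frac{1}{1507918 - 977023} = \frac{1}{530895}$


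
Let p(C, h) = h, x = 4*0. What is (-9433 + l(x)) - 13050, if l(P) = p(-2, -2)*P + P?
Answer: -22483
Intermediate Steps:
x = 0
l(P) = -P (l(P) = -2*P + P = -P)
(-9433 + l(x)) - 13050 = (-9433 - 1*0) - 13050 = (-9433 + 0) - 13050 = -9433 - 13050 = -22483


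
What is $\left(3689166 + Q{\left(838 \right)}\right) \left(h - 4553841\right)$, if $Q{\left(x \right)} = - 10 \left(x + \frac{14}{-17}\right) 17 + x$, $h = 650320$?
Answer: $-13848458995364$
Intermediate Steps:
$Q{\left(x \right)} = 140 - 169 x$ ($Q{\left(x \right)} = - 10 \left(x + 14 \left(- \frac{1}{17}\right)\right) 17 + x = - 10 \left(x - \frac{14}{17}\right) 17 + x = - 10 \left(- \frac{14}{17} + x\right) 17 + x = \left(\frac{140}{17} - 10 x\right) 17 + x = \left(140 - 170 x\right) + x = 140 - 169 x$)
$\left(3689166 + Q{\left(838 \right)}\right) \left(h - 4553841\right) = \left(3689166 + \left(140 - 141622\right)\right) \left(650320 - 4553841\right) = \left(3689166 + \left(140 - 141622\right)\right) \left(-3903521\right) = \left(3689166 - 141482\right) \left(-3903521\right) = 3547684 \left(-3903521\right) = -13848458995364$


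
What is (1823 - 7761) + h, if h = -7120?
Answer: -13058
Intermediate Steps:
(1823 - 7761) + h = (1823 - 7761) - 7120 = -5938 - 7120 = -13058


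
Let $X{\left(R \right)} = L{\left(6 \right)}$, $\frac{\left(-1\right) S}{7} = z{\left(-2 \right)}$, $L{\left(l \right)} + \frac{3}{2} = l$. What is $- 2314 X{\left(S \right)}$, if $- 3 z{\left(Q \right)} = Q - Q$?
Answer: $-10413$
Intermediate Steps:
$L{\left(l \right)} = - \frac{3}{2} + l$
$z{\left(Q \right)} = 0$ ($z{\left(Q \right)} = - \frac{Q - Q}{3} = \left(- \frac{1}{3}\right) 0 = 0$)
$S = 0$ ($S = \left(-7\right) 0 = 0$)
$X{\left(R \right)} = \frac{9}{2}$ ($X{\left(R \right)} = - \frac{3}{2} + 6 = \frac{9}{2}$)
$- 2314 X{\left(S \right)} = - \frac{2314 \cdot 9}{2} = \left(-1\right) 10413 = -10413$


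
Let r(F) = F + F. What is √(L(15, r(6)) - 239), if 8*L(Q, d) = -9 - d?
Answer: I*√3866/4 ≈ 15.544*I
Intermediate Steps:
r(F) = 2*F
L(Q, d) = -9/8 - d/8 (L(Q, d) = (-9 - d)/8 = -9/8 - d/8)
√(L(15, r(6)) - 239) = √((-9/8 - 6/4) - 239) = √((-9/8 - ⅛*12) - 239) = √((-9/8 - 3/2) - 239) = √(-21/8 - 239) = √(-1933/8) = I*√3866/4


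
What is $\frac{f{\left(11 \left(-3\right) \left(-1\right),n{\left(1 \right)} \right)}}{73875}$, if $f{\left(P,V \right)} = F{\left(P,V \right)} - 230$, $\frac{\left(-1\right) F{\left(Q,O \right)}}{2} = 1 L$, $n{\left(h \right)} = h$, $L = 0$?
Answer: $- \frac{46}{14775} \approx -0.0031134$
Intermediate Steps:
$F{\left(Q,O \right)} = 0$ ($F{\left(Q,O \right)} = - 2 \cdot 1 \cdot 0 = \left(-2\right) 0 = 0$)
$f{\left(P,V \right)} = -230$ ($f{\left(P,V \right)} = 0 - 230 = -230$)
$\frac{f{\left(11 \left(-3\right) \left(-1\right),n{\left(1 \right)} \right)}}{73875} = - \frac{230}{73875} = \left(-230\right) \frac{1}{73875} = - \frac{46}{14775}$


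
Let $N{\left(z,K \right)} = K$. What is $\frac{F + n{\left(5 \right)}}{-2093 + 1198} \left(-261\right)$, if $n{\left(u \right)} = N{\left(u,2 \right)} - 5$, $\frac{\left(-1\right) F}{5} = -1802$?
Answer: $\frac{2350827}{895} \approx 2626.6$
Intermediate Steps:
$F = 9010$ ($F = \left(-5\right) \left(-1802\right) = 9010$)
$n{\left(u \right)} = -3$ ($n{\left(u \right)} = 2 - 5 = -3$)
$\frac{F + n{\left(5 \right)}}{-2093 + 1198} \left(-261\right) = \frac{9010 - 3}{-2093 + 1198} \left(-261\right) = \frac{9007}{-895} \left(-261\right) = 9007 \left(- \frac{1}{895}\right) \left(-261\right) = \left(- \frac{9007}{895}\right) \left(-261\right) = \frac{2350827}{895}$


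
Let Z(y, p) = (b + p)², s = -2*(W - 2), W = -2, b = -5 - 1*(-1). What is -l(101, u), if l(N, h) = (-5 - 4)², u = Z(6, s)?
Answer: -81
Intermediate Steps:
b = -4 (b = -5 + 1 = -4)
s = 8 (s = -2*(-2 - 2) = -2*(-4) = 8)
Z(y, p) = (-4 + p)²
u = 16 (u = (-4 + 8)² = 4² = 16)
l(N, h) = 81 (l(N, h) = (-9)² = 81)
-l(101, u) = -1*81 = -81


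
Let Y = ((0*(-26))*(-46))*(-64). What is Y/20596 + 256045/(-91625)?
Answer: -51209/18325 ≈ -2.7945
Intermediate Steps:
Y = 0 (Y = (0*(-46))*(-64) = 0*(-64) = 0)
Y/20596 + 256045/(-91625) = 0/20596 + 256045/(-91625) = 0*(1/20596) + 256045*(-1/91625) = 0 - 51209/18325 = -51209/18325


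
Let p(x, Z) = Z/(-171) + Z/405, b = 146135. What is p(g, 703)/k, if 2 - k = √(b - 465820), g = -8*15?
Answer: -1924/129474045 - 962*I*√319685/129474045 ≈ -1.486e-5 - 0.004201*I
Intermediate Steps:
g = -120
k = 2 - I*√319685 (k = 2 - √(146135 - 465820) = 2 - √(-319685) = 2 - I*√319685 ≈ 2.0 - 565.41*I)
p(x, Z) = -26*Z/7695 (p(x, Z) = Z*(-1/171) + Z*(1/405) = -Z/171 + Z/405 = -26*Z/7695)
p(g, 703)/k = (-26/7695*703)/(2 - I*√319685) = -962/(405*(2 - I*√319685))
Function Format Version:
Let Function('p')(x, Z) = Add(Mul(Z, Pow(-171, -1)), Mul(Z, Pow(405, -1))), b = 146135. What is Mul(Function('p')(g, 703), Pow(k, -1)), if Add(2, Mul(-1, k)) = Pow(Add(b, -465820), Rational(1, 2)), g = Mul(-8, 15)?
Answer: Add(Rational(-1924, 129474045), Mul(Rational(-962, 129474045), I, Pow(319685, Rational(1, 2)))) ≈ Add(-1.4860e-5, Mul(-0.0042010, I))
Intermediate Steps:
g = -120
k = Add(2, Mul(-1, I, Pow(319685, Rational(1, 2)))) (k = Add(2, Mul(-1, Pow(Add(146135, -465820), Rational(1, 2)))) = Add(2, Mul(-1, Pow(-319685, Rational(1, 2)))) = Add(2, Mul(-1, Mul(I, Pow(319685, Rational(1, 2))))) = Add(2, Mul(-1, I, Pow(319685, Rational(1, 2)))) ≈ Add(2.0000, Mul(-565.41, I)))
Function('p')(x, Z) = Mul(Rational(-26, 7695), Z) (Function('p')(x, Z) = Add(Mul(Z, Rational(-1, 171)), Mul(Z, Rational(1, 405))) = Add(Mul(Rational(-1, 171), Z), Mul(Rational(1, 405), Z)) = Mul(Rational(-26, 7695), Z))
Mul(Function('p')(g, 703), Pow(k, -1)) = Mul(Mul(Rational(-26, 7695), 703), Pow(Add(2, Mul(-1, I, Pow(319685, Rational(1, 2)))), -1)) = Mul(Rational(-962, 405), Pow(Add(2, Mul(-1, I, Pow(319685, Rational(1, 2)))), -1))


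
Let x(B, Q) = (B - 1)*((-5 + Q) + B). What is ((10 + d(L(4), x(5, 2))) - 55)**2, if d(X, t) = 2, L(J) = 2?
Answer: 1849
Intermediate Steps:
x(B, Q) = (-1 + B)*(-5 + B + Q)
((10 + d(L(4), x(5, 2))) - 55)**2 = ((10 + 2) - 55)**2 = (12 - 55)**2 = (-43)**2 = 1849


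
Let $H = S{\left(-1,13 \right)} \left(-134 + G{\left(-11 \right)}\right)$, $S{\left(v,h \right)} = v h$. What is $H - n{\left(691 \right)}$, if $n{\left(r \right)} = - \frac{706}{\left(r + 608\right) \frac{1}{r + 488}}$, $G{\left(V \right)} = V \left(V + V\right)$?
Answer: $- \frac{330474}{433} \approx -763.22$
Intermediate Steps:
$S{\left(v,h \right)} = h v$
$G{\left(V \right)} = 2 V^{2}$ ($G{\left(V \right)} = V 2 V = 2 V^{2}$)
$n{\left(r \right)} = - \frac{706 \left(488 + r\right)}{608 + r}$ ($n{\left(r \right)} = - \frac{706}{\left(608 + r\right) \frac{1}{488 + r}} = - \frac{706}{\frac{1}{488 + r} \left(608 + r\right)} = - 706 \frac{488 + r}{608 + r} = - \frac{706 \left(488 + r\right)}{608 + r}$)
$H = -1404$ ($H = 13 \left(-1\right) \left(-134 + 2 \left(-11\right)^{2}\right) = - 13 \left(-134 + 2 \cdot 121\right) = - 13 \left(-134 + 242\right) = \left(-13\right) 108 = -1404$)
$H - n{\left(691 \right)} = -1404 - \frac{706 \left(-488 - 691\right)}{608 + 691} = -1404 - \frac{706 \left(-488 - 691\right)}{1299} = -1404 - 706 \cdot \frac{1}{1299} \left(-1179\right) = -1404 - - \frac{277458}{433} = -1404 + \frac{277458}{433} = - \frac{330474}{433}$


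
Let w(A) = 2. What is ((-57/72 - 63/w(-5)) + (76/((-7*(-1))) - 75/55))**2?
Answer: 1775021161/3415104 ≈ 519.76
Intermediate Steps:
((-57/72 - 63/w(-5)) + (76/((-7*(-1))) - 75/55))**2 = ((-57/72 - 63/2) + (76/((-7*(-1))) - 75/55))**2 = ((-57*1/72 - 63*1/2) + (76/7 - 75*1/55))**2 = ((-19/24 - 63/2) + (76*(1/7) - 15/11))**2 = (-775/24 + (76/7 - 15/11))**2 = (-775/24 + 731/77)**2 = (-42131/1848)**2 = 1775021161/3415104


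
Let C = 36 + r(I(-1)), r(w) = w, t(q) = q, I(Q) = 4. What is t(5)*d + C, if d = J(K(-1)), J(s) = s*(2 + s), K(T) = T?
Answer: 35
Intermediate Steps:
d = -1 (d = -(2 - 1) = -1*1 = -1)
C = 40 (C = 36 + 4 = 40)
t(5)*d + C = 5*(-1) + 40 = -5 + 40 = 35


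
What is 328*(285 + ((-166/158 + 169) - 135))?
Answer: 8238704/79 ≈ 1.0429e+5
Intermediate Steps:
328*(285 + ((-166/158 + 169) - 135)) = 328*(285 + ((-166*1/158 + 169) - 135)) = 328*(285 + ((-83/79 + 169) - 135)) = 328*(285 + (13268/79 - 135)) = 328*(285 + 2603/79) = 328*(25118/79) = 8238704/79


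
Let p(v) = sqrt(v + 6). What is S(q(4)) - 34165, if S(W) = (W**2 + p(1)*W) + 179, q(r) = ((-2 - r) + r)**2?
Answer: -33970 + 4*sqrt(7) ≈ -33959.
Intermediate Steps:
p(v) = sqrt(6 + v)
q(r) = 4 (q(r) = (-2)**2 = 4)
S(W) = 179 + W**2 + W*sqrt(7) (S(W) = (W**2 + sqrt(6 + 1)*W) + 179 = (W**2 + sqrt(7)*W) + 179 = (W**2 + W*sqrt(7)) + 179 = 179 + W**2 + W*sqrt(7))
S(q(4)) - 34165 = (179 + 4**2 + 4*sqrt(7)) - 34165 = (179 + 16 + 4*sqrt(7)) - 34165 = (195 + 4*sqrt(7)) - 34165 = -33970 + 4*sqrt(7)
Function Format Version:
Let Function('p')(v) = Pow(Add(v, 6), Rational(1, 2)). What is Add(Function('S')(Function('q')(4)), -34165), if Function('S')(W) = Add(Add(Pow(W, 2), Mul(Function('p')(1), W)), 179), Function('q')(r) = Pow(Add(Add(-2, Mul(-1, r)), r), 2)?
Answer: Add(-33970, Mul(4, Pow(7, Rational(1, 2)))) ≈ -33959.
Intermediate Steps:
Function('p')(v) = Pow(Add(6, v), Rational(1, 2))
Function('q')(r) = 4 (Function('q')(r) = Pow(-2, 2) = 4)
Function('S')(W) = Add(179, Pow(W, 2), Mul(W, Pow(7, Rational(1, 2)))) (Function('S')(W) = Add(Add(Pow(W, 2), Mul(Pow(Add(6, 1), Rational(1, 2)), W)), 179) = Add(Add(Pow(W, 2), Mul(Pow(7, Rational(1, 2)), W)), 179) = Add(Add(Pow(W, 2), Mul(W, Pow(7, Rational(1, 2)))), 179) = Add(179, Pow(W, 2), Mul(W, Pow(7, Rational(1, 2)))))
Add(Function('S')(Function('q')(4)), -34165) = Add(Add(179, Pow(4, 2), Mul(4, Pow(7, Rational(1, 2)))), -34165) = Add(Add(179, 16, Mul(4, Pow(7, Rational(1, 2)))), -34165) = Add(Add(195, Mul(4, Pow(7, Rational(1, 2)))), -34165) = Add(-33970, Mul(4, Pow(7, Rational(1, 2))))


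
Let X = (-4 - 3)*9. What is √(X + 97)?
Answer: √34 ≈ 5.8309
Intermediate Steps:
X = -63 (X = -7*9 = -63)
√(X + 97) = √(-63 + 97) = √34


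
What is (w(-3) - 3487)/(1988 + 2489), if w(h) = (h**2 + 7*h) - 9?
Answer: -3508/4477 ≈ -0.78356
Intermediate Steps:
w(h) = -9 + h**2 + 7*h
(w(-3) - 3487)/(1988 + 2489) = ((-9 + (-3)**2 + 7*(-3)) - 3487)/(1988 + 2489) = ((-9 + 9 - 21) - 3487)/4477 = (-21 - 3487)*(1/4477) = -3508*1/4477 = -3508/4477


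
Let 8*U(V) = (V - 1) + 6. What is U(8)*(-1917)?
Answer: -24921/8 ≈ -3115.1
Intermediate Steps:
U(V) = 5/8 + V/8 (U(V) = ((V - 1) + 6)/8 = ((-1 + V) + 6)/8 = (5 + V)/8 = 5/8 + V/8)
U(8)*(-1917) = (5/8 + (1/8)*8)*(-1917) = (5/8 + 1)*(-1917) = (13/8)*(-1917) = -24921/8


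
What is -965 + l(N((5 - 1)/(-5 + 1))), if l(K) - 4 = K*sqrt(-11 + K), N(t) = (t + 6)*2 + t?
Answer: -961 + 9*I*sqrt(2) ≈ -961.0 + 12.728*I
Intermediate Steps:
N(t) = 12 + 3*t (N(t) = (6 + t)*2 + t = (12 + 2*t) + t = 12 + 3*t)
l(K) = 4 + K*sqrt(-11 + K)
-965 + l(N((5 - 1)/(-5 + 1))) = -965 + (4 + (12 + 3*((5 - 1)/(-5 + 1)))*sqrt(-11 + (12 + 3*((5 - 1)/(-5 + 1))))) = -965 + (4 + (12 + 3*(4/(-4)))*sqrt(-11 + (12 + 3*(4/(-4))))) = -965 + (4 + (12 + 3*(4*(-1/4)))*sqrt(-11 + (12 + 3*(4*(-1/4))))) = -965 + (4 + (12 + 3*(-1))*sqrt(-11 + (12 + 3*(-1)))) = -965 + (4 + (12 - 3)*sqrt(-11 + (12 - 3))) = -965 + (4 + 9*sqrt(-11 + 9)) = -965 + (4 + 9*sqrt(-2)) = -965 + (4 + 9*(I*sqrt(2))) = -965 + (4 + 9*I*sqrt(2)) = -961 + 9*I*sqrt(2)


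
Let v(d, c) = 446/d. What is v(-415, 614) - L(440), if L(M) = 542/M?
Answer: -42117/18260 ≈ -2.3065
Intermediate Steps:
v(-415, 614) - L(440) = 446/(-415) - 542/440 = 446*(-1/415) - 542/440 = -446/415 - 1*271/220 = -446/415 - 271/220 = -42117/18260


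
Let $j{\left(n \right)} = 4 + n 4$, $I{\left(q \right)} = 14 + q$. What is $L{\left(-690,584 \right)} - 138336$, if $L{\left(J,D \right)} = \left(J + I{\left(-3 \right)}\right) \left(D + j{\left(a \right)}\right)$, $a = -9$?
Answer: $-513144$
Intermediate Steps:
$j{\left(n \right)} = 4 + 4 n$
$L{\left(J,D \right)} = \left(-32 + D\right) \left(11 + J\right)$ ($L{\left(J,D \right)} = \left(J + \left(14 - 3\right)\right) \left(D + \left(4 + 4 \left(-9\right)\right)\right) = \left(J + 11\right) \left(D + \left(4 - 36\right)\right) = \left(11 + J\right) \left(D - 32\right) = \left(11 + J\right) \left(-32 + D\right) = \left(-32 + D\right) \left(11 + J\right)$)
$L{\left(-690,584 \right)} - 138336 = \left(-352 - -22080 + 11 \cdot 584 + 584 \left(-690\right)\right) - 138336 = \left(-352 + 22080 + 6424 - 402960\right) - 138336 = -374808 - 138336 = -513144$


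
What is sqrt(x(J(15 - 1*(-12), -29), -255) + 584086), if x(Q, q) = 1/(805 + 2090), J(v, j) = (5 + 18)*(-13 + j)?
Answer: sqrt(4895239371045)/2895 ≈ 764.25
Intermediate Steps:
J(v, j) = -299 + 23*j (J(v, j) = 23*(-13 + j) = -299 + 23*j)
x(Q, q) = 1/2895
sqrt(x(J(15 - 1*(-12), -29), -255) + 584086) = sqrt(1/2895 + 584086) = sqrt(1690928971/2895) = sqrt(4895239371045)/2895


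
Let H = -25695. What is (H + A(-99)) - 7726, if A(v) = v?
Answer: -33520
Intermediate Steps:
(H + A(-99)) - 7726 = (-25695 - 99) - 7726 = -25794 - 7726 = -33520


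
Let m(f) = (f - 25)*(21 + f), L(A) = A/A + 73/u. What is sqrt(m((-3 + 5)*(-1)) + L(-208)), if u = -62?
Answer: I*sqrt(1972654)/62 ≈ 22.653*I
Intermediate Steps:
L(A) = -11/62 (L(A) = A/A + 73/(-62) = 1 + 73*(-1/62) = 1 - 73/62 = -11/62)
m(f) = (-25 + f)*(21 + f)
sqrt(m((-3 + 5)*(-1)) + L(-208)) = sqrt((-525 + ((-3 + 5)*(-1))**2 - 4*(-3 + 5)*(-1)) - 11/62) = sqrt((-525 + (2*(-1))**2 - 8*(-1)) - 11/62) = sqrt((-525 + (-2)**2 - 4*(-2)) - 11/62) = sqrt((-525 + 4 + 8) - 11/62) = sqrt(-513 - 11/62) = sqrt(-31817/62) = I*sqrt(1972654)/62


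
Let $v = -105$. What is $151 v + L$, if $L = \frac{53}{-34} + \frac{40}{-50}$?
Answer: $- \frac{2695751}{170} \approx -15857.0$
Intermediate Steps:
$L = - \frac{401}{170}$ ($L = 53 \left(- \frac{1}{34}\right) + 40 \left(- \frac{1}{50}\right) = - \frac{53}{34} - \frac{4}{5} = - \frac{401}{170} \approx -2.3588$)
$151 v + L = 151 \left(-105\right) - \frac{401}{170} = -15855 - \frac{401}{170} = - \frac{2695751}{170}$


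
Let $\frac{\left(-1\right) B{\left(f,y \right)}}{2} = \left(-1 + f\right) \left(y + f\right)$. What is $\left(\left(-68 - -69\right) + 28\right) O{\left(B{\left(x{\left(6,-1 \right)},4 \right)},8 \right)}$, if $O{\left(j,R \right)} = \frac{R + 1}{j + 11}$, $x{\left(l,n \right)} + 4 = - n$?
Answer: $\frac{261}{19} \approx 13.737$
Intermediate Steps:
$x{\left(l,n \right)} = -4 - n$
$B{\left(f,y \right)} = - 2 \left(-1 + f\right) \left(f + y\right)$ ($B{\left(f,y \right)} = - 2 \left(-1 + f\right) \left(y + f\right) = - 2 \left(-1 + f\right) \left(f + y\right)$)
$O{\left(j,R \right)} = \frac{1 + R}{11 + j}$
$\left(\left(-68 - -69\right) + 28\right) O{\left(B{\left(x{\left(6,-1 \right)},4 \right)},8 \right)} = \left(\left(-68 - -69\right) + 28\right) \frac{1 + 8}{11 + \left(- 2 \left(-4 - -1\right)^{2} + 2 \left(-4 - -1\right) + 2 \cdot 4 - 2 \left(-4 - -1\right) 4\right)} = \left(\left(-68 + 69\right) + 28\right) \frac{1}{11 + \left(- 2 \left(-4 + 1\right)^{2} + 2 \left(-4 + 1\right) + 8 - 2 \left(-4 + 1\right) 4\right)} 9 = \left(1 + 28\right) \frac{1}{11 + \left(- 2 \left(-3\right)^{2} + 2 \left(-3\right) + 8 - \left(-6\right) 4\right)} 9 = 29 \frac{1}{11 + \left(\left(-2\right) 9 - 6 + 8 + 24\right)} 9 = 29 \frac{1}{11 + \left(-18 - 6 + 8 + 24\right)} 9 = 29 \frac{1}{11 + 8} \cdot 9 = 29 \cdot \frac{1}{19} \cdot 9 = 29 \cdot \frac{9}{19} = \frac{261}{19}$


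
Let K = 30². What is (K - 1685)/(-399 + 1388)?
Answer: -785/989 ≈ -0.79373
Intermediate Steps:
K = 900
(K - 1685)/(-399 + 1388) = (900 - 1685)/(-399 + 1388) = -785/989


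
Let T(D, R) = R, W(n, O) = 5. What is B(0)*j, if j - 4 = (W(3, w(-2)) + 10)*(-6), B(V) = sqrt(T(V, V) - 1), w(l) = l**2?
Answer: -86*I ≈ -86.0*I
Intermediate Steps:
B(V) = sqrt(-1 + V) (B(V) = sqrt(V - 1) = sqrt(-1 + V))
j = -86 (j = 4 + (5 + 10)*(-6) = 4 + 15*(-6) = 4 - 90 = -86)
B(0)*j = sqrt(-1 + 0)*(-86) = sqrt(-1)*(-86) = I*(-86) = -86*I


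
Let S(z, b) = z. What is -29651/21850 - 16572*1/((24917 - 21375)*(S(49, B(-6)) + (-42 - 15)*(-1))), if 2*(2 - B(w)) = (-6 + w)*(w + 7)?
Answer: -124941581/89169850 ≈ -1.4012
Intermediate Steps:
B(w) = 2 - (-6 + w)*(7 + w)/2 (B(w) = 2 - (-6 + w)*(w + 7)/2 = 2 - (-6 + w)*(7 + w)/2)
-29651/21850 - 16572*1/((24917 - 21375)*(S(49, B(-6)) + (-42 - 15)*(-1))) = -29651/21850 - 16572*1/((49 + (-42 - 15)*(-1))*(24917 - 21375)) = -29651*1/21850 - 16572*1/(3542*(49 - 57*(-1))) = -29651/21850 - 16572*1/(3542*(49 + 57)) = -29651/21850 - 16572/(3542*106) = -29651/21850 - 16572/375452 = -29651/21850 - 16572*1/375452 = -29651/21850 - 4143/93863 = -124941581/89169850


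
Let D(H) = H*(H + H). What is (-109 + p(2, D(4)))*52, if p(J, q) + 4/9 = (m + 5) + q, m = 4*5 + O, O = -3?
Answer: -25948/9 ≈ -2883.1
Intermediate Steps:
m = 17 (m = 4*5 - 3 = 20 - 3 = 17)
D(H) = 2*H**2 (D(H) = H*(2*H) = 2*H**2)
p(J, q) = 194/9 + q (p(J, q) = -4/9 + ((17 + 5) + q) = -4/9 + (22 + q) = 194/9 + q)
(-109 + p(2, D(4)))*52 = (-109 + (194/9 + 2*4**2))*52 = (-109 + (194/9 + 2*16))*52 = (-109 + (194/9 + 32))*52 = (-109 + 482/9)*52 = -499/9*52 = -25948/9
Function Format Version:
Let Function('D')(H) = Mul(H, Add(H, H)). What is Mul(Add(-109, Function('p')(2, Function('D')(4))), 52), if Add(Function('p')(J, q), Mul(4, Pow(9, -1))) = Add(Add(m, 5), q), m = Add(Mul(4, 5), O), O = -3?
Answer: Rational(-25948, 9) ≈ -2883.1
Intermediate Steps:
m = 17 (m = Add(Mul(4, 5), -3) = Add(20, -3) = 17)
Function('D')(H) = Mul(2, Pow(H, 2)) (Function('D')(H) = Mul(H, Mul(2, H)) = Mul(2, Pow(H, 2)))
Function('p')(J, q) = Add(Rational(194, 9), q) (Function('p')(J, q) = Add(Rational(-4, 9), Add(Add(17, 5), q)) = Add(Rational(-4, 9), Add(22, q)) = Add(Rational(194, 9), q))
Mul(Add(-109, Function('p')(2, Function('D')(4))), 52) = Mul(Add(-109, Add(Rational(194, 9), Mul(2, Pow(4, 2)))), 52) = Mul(Add(-109, Add(Rational(194, 9), Mul(2, 16))), 52) = Mul(Add(-109, Add(Rational(194, 9), 32)), 52) = Mul(Add(-109, Rational(482, 9)), 52) = Mul(Rational(-499, 9), 52) = Rational(-25948, 9)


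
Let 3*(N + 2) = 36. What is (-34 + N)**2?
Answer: 576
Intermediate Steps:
N = 10 (N = -2 + (1/3)*36 = -2 + 12 = 10)
(-34 + N)**2 = (-34 + 10)**2 = (-24)**2 = 576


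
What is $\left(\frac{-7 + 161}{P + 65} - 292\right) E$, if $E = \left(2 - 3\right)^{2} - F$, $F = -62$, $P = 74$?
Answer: $- \frac{2547342}{139} \approx -18326.0$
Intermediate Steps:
$E = 63$ ($E = \left(2 - 3\right)^{2} - -62 = \left(-1\right)^{2} + 62 = 1 + 62 = 63$)
$\left(\frac{-7 + 161}{P + 65} - 292\right) E = \left(\frac{-7 + 161}{74 + 65} - 292\right) 63 = \left(\frac{154}{139} - 292\right) 63 = \left(- \frac{40434}{139}\right) 63 = - \frac{2547342}{139}$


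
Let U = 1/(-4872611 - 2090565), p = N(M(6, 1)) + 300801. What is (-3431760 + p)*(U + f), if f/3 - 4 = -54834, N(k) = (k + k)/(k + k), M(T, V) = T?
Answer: 1793057097258060439/3481588 ≈ 5.1501e+11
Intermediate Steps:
N(k) = 1 (N(k) = (2*k)/((2*k)) = (2*k)*(1/(2*k)) = 1)
p = 300802 (p = 1 + 300801 = 300802)
U = -1/6963176 (U = 1/(-6963176) = -1/6963176 ≈ -1.4361e-7)
f = -164490 (f = 12 + 3*(-54834) = 12 - 164502 = -164490)
(-3431760 + p)*(U + f) = (-3431760 + 300802)*(-1/6963176 - 164490) = -3130958*(-1145372820241/6963176) = 1793057097258060439/3481588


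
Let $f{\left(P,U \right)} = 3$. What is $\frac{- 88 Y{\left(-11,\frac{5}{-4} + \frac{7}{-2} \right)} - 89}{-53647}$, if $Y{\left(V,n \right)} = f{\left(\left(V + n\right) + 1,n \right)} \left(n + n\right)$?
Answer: $- \frac{2419}{53647} \approx -0.045091$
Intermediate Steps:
$Y{\left(V,n \right)} = 6 n$ ($Y{\left(V,n \right)} = 3 \left(n + n\right) = 3 \cdot 2 n = 6 n$)
$\frac{- 88 Y{\left(-11,\frac{5}{-4} + \frac{7}{-2} \right)} - 89}{-53647} = \frac{- 88 \cdot 6 \left(\frac{5}{-4} + \frac{7}{-2}\right) - 89}{-53647} = \left(- 88 \cdot 6 \left(5 \left(- \frac{1}{4}\right) + 7 \left(- \frac{1}{2}\right)\right) - 89\right) \left(- \frac{1}{53647}\right) = \left(- 88 \cdot 6 \left(- \frac{5}{4} - \frac{7}{2}\right) - 89\right) \left(- \frac{1}{53647}\right) = \left(- 88 \cdot 6 \left(- \frac{19}{4}\right) - 89\right) \left(- \frac{1}{53647}\right) = \left(\left(-88\right) \left(- \frac{57}{2}\right) - 89\right) \left(- \frac{1}{53647}\right) = \left(2508 - 89\right) \left(- \frac{1}{53647}\right) = 2419 \left(- \frac{1}{53647}\right) = - \frac{2419}{53647}$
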